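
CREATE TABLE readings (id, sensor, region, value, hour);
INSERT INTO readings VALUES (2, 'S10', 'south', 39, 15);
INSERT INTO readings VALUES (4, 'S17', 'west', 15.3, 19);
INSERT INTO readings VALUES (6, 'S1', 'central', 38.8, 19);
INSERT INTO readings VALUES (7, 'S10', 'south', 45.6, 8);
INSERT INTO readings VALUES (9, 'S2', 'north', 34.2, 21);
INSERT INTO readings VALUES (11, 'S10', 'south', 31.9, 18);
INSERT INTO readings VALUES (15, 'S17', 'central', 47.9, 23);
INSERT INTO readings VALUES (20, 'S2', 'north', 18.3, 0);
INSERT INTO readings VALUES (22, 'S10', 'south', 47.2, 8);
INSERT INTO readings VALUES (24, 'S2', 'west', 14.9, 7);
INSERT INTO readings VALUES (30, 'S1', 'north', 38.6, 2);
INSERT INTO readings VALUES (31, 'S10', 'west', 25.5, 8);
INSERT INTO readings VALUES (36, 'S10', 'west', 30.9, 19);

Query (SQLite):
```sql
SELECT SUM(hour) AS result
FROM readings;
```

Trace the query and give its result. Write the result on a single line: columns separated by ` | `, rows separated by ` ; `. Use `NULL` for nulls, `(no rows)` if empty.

167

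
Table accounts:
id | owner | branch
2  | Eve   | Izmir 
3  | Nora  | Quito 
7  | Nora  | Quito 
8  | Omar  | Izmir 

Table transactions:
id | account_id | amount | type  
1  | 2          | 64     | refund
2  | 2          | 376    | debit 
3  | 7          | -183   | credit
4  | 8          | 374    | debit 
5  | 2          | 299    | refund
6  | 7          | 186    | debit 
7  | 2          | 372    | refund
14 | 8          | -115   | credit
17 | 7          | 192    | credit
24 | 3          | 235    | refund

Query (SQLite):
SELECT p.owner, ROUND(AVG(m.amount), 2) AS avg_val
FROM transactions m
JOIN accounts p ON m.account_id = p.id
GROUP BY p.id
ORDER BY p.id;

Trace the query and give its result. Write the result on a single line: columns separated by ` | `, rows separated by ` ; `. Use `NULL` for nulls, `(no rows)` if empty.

Join each transactions row to its accounts via account_id.
Group joined rows by accounts.id; compute ROUND(AVG(m.amount), 2) per group.
  2: ids {1, 2, 5, 7} → ROUND(AVG(m.amount), 2)=277.75
  3: ids {24} → ROUND(AVG(m.amount), 2)=235
  7: ids {3, 6, 17} → ROUND(AVG(m.amount), 2)=65
  8: ids {4, 14} → ROUND(AVG(m.amount), 2)=129.5

Eve | 277.75 ; Nora | 235 ; Nora | 65 ; Omar | 129.5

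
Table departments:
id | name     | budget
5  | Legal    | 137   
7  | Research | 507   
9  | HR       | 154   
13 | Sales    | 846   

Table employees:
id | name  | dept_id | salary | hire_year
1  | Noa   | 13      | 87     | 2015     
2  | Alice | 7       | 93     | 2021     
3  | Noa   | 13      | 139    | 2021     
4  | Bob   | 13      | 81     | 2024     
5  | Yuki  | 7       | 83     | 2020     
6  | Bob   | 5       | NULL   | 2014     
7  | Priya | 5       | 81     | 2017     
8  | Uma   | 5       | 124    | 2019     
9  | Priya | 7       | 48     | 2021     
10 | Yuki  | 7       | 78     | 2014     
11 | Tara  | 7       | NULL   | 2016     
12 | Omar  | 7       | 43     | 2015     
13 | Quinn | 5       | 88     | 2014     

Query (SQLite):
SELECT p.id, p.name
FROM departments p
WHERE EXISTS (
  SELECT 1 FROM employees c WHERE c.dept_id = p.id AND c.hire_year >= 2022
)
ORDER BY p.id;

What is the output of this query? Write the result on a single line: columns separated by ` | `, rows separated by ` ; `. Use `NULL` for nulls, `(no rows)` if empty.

13 | Sales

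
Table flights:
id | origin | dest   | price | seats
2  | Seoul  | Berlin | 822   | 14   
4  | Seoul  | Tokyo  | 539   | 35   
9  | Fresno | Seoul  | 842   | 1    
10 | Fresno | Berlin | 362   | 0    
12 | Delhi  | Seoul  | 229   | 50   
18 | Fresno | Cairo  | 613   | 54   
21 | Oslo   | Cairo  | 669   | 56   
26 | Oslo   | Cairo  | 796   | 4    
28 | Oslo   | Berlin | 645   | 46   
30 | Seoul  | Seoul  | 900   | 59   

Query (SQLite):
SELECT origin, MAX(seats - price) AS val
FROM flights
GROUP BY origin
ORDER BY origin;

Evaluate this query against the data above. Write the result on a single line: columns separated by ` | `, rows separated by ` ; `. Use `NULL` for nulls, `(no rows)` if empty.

For each row compute seats - price.
Group by origin; take MAX of the expression per group.
  Delhi: ids {12} → MAX(seats - price)=-179
  Fresno: ids {9, 10, 18} → MAX(seats - price)=-362
  Oslo: ids {21, 26, 28} → MAX(seats - price)=-599
  Seoul: ids {2, 4, 30} → MAX(seats - price)=-504

Delhi | -179 ; Fresno | -362 ; Oslo | -599 ; Seoul | -504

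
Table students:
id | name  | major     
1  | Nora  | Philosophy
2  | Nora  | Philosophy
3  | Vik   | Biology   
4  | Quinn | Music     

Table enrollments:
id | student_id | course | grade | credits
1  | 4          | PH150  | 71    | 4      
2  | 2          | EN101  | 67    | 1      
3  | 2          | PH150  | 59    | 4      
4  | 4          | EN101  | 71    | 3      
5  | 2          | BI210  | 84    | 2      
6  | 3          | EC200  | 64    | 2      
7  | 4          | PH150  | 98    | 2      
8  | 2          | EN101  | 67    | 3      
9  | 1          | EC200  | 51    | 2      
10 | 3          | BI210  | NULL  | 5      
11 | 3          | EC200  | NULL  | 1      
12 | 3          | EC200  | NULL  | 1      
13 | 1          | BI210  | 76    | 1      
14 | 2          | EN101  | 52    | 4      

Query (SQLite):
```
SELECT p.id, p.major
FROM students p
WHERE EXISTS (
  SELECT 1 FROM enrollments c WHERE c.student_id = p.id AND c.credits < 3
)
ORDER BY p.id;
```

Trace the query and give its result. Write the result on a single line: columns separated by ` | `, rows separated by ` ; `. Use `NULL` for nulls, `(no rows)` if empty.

For each students row, check whether any enrollments with matching student_id has credits < 3.
Keep rows where that is true.

1 | Philosophy ; 2 | Philosophy ; 3 | Biology ; 4 | Music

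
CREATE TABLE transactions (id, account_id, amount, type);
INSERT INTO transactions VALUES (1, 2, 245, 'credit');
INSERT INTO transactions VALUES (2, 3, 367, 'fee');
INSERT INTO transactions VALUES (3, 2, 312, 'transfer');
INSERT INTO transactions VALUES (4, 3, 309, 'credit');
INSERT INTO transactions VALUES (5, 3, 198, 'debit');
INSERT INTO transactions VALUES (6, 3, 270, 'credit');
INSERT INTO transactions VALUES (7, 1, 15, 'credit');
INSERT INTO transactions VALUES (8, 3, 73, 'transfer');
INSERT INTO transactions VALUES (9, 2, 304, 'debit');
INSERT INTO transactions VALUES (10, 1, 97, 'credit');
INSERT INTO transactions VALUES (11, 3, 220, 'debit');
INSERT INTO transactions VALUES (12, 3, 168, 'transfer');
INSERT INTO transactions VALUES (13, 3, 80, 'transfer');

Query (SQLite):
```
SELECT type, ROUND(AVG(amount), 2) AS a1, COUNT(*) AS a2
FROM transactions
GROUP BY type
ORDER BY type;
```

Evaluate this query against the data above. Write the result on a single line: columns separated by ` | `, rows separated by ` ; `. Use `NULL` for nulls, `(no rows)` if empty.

Group transactions by type.
Per group compute: ROUND(AVG(amount), 2), COUNT(*).
  credit: ids {1, 4, 6, 7, 10} → ROUND(AVG(amount), 2)=187.2, COUNT(*)=5
  debit: ids {5, 9, 11} → ROUND(AVG(amount), 2)=240.67, COUNT(*)=3
  fee: ids {2} → ROUND(AVG(amount), 2)=367, COUNT(*)=1
  transfer: ids {3, 8, 12, 13} → ROUND(AVG(amount), 2)=158.25, COUNT(*)=4

credit | 187.2 | 5 ; debit | 240.67 | 3 ; fee | 367 | 1 ; transfer | 158.25 | 4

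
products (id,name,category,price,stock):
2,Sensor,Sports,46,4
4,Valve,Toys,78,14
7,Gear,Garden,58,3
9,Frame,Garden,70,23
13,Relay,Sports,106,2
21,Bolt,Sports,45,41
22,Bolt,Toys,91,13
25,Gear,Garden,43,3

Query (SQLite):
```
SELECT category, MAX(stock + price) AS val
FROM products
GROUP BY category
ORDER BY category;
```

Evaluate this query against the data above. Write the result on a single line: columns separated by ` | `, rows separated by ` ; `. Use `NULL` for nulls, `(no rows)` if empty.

For each row compute stock + price.
Group by category; take MAX of the expression per group.
  Garden: ids {7, 9, 25} → MAX(stock + price)=93
  Sports: ids {2, 13, 21} → MAX(stock + price)=108
  Toys: ids {4, 22} → MAX(stock + price)=104

Garden | 93 ; Sports | 108 ; Toys | 104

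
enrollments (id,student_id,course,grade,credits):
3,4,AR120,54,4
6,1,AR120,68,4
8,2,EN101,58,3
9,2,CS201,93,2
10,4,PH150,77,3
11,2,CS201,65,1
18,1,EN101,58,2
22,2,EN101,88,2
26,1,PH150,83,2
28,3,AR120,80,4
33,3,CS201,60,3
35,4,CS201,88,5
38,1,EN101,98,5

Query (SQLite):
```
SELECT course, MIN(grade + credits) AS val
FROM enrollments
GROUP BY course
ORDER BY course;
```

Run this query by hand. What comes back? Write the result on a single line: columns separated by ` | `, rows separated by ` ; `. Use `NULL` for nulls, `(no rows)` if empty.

For each row compute grade + credits.
Group by course; take MIN of the expression per group.
  AR120: ids {3, 6, 28} → MIN(grade + credits)=58
  CS201: ids {9, 11, 33, 35} → MIN(grade + credits)=63
  EN101: ids {8, 18, 22, 38} → MIN(grade + credits)=60
  PH150: ids {10, 26} → MIN(grade + credits)=80

AR120 | 58 ; CS201 | 63 ; EN101 | 60 ; PH150 | 80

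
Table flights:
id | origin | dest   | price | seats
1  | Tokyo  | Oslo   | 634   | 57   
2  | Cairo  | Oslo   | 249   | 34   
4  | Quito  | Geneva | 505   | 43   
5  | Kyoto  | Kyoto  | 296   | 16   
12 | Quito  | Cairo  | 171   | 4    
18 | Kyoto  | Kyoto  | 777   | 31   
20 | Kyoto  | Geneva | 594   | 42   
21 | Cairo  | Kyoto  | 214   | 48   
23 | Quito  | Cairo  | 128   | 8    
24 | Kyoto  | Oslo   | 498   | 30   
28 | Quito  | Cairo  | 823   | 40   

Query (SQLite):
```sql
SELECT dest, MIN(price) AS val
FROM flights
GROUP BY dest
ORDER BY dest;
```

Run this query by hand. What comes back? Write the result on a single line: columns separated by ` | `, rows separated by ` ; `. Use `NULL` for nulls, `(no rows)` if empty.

Partition flights by dest; compute MIN(price) within each group.
  Cairo: ids {12, 23, 28} → MIN(price)=128
  Geneva: ids {4, 20} → MIN(price)=505
  Kyoto: ids {5, 18, 21} → MIN(price)=214
  Oslo: ids {1, 2, 24} → MIN(price)=249

Cairo | 128 ; Geneva | 505 ; Kyoto | 214 ; Oslo | 249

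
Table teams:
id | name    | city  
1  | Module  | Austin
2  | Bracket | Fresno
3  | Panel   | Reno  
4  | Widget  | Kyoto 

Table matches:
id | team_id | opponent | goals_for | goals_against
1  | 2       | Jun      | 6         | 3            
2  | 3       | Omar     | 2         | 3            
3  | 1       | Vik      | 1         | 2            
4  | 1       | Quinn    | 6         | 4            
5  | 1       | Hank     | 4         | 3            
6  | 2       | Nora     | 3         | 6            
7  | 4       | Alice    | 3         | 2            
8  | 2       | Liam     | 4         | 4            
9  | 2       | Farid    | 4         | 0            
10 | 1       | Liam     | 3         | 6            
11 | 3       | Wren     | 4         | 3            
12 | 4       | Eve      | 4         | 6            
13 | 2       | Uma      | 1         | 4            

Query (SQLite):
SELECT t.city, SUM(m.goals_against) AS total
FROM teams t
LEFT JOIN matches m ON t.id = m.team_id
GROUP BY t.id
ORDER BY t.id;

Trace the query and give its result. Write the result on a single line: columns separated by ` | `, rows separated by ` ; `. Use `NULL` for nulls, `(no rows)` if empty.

LEFT JOIN keeps every teams row; unmatched ones get NULL for matches columns.
Group by teams.id and compute SUM(m.goals_against). SUM over an all-NULL group is NULL.
  1: ids {3, 4, 5, 10} → SUM(m.goals_against)=15
  2: ids {1, 6, 8, 9, 13} → SUM(m.goals_against)=17
  3: ids {2, 11} → SUM(m.goals_against)=6
  4: ids {7, 12} → SUM(m.goals_against)=8

Austin | 15 ; Fresno | 17 ; Reno | 6 ; Kyoto | 8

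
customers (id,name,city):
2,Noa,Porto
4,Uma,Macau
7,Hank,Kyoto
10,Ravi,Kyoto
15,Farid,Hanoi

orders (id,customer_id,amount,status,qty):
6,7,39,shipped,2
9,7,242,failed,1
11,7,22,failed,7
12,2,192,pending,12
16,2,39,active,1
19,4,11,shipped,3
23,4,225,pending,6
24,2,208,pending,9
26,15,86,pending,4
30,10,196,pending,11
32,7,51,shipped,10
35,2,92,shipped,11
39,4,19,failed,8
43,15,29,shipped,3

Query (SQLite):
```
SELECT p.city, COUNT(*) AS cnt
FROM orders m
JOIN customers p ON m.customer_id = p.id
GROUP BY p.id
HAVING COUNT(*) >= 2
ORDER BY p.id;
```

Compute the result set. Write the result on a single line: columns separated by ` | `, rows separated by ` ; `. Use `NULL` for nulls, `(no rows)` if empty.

Porto | 4 ; Macau | 3 ; Kyoto | 4 ; Hanoi | 2

Join each orders row to its customers via customer_id.
Group joined rows by customers.id; compute COUNT(*) per group.
HAVING: keep groups with count ≥ 2.
  2: ids {12, 16, 24, 35} → COUNT(*)=4
  4: ids {19, 23, 39} → COUNT(*)=3
  7: ids {6, 9, 11, 32} → COUNT(*)=4
  10: ids {30} → COUNT(*)=1
  15: ids {26, 43} → COUNT(*)=2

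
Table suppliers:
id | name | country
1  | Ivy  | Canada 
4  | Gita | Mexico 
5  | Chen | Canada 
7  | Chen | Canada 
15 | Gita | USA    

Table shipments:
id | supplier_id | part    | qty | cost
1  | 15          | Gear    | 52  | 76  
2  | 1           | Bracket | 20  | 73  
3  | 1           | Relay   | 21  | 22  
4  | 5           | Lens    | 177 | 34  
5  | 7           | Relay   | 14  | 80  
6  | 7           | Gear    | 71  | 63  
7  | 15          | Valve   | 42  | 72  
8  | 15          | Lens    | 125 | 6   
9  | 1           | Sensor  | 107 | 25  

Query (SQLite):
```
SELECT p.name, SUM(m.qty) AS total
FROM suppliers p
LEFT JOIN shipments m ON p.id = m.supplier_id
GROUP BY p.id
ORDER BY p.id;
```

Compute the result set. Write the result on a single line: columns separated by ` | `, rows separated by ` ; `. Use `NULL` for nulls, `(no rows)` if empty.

Ivy | 148 ; Gita | NULL ; Chen | 177 ; Chen | 85 ; Gita | 219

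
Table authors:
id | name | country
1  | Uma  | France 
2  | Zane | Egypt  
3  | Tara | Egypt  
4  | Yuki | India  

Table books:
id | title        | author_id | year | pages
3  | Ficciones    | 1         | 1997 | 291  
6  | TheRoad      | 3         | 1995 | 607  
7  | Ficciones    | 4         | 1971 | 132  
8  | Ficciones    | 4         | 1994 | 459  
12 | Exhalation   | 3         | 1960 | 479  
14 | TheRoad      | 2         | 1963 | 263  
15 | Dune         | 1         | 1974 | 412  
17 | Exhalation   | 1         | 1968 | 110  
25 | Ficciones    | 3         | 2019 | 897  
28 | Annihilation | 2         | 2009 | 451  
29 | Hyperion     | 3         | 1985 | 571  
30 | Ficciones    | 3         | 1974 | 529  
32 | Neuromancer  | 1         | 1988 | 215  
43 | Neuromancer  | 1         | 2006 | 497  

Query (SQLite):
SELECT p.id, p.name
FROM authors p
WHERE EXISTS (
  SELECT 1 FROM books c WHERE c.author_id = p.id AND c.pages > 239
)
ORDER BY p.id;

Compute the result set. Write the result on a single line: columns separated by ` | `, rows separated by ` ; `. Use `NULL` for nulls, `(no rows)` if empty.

1 | Uma ; 2 | Zane ; 3 | Tara ; 4 | Yuki

For each authors row, check whether any books with matching author_id has pages > 239.
Keep rows where that is true.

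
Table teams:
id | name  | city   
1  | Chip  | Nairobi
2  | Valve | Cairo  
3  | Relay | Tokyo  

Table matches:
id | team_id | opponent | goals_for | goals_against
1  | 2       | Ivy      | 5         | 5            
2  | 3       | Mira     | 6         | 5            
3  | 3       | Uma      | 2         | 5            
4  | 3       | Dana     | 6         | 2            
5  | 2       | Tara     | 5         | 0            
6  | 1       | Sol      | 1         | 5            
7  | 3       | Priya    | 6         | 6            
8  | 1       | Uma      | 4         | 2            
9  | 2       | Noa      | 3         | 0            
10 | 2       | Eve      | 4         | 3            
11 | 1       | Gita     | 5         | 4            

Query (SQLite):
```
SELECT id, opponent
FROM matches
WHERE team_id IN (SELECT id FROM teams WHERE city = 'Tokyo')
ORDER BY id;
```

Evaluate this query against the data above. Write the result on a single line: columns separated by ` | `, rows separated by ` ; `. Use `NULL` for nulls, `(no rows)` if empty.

2 | Mira ; 3 | Uma ; 4 | Dana ; 7 | Priya

Inner query: teams.id where city = 'Tokyo'.
Outer: keep matches rows whose team_id is in that set.
Inner query → {3}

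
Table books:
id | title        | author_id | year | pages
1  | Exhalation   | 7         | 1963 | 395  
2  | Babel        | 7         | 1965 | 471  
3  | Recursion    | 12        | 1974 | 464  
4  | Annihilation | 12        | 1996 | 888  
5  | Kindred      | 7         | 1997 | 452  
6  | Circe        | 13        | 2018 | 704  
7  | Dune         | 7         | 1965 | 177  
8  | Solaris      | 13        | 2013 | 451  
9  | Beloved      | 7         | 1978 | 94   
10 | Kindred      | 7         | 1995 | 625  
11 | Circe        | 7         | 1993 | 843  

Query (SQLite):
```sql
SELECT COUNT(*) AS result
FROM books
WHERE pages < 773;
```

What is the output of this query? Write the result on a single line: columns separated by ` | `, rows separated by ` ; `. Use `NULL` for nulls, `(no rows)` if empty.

9

Rows where pages < 773 → pages values: [395, 471, 464, 452, 704, 177, 451, 94, 625].
COUNT(*) counts rows → 9.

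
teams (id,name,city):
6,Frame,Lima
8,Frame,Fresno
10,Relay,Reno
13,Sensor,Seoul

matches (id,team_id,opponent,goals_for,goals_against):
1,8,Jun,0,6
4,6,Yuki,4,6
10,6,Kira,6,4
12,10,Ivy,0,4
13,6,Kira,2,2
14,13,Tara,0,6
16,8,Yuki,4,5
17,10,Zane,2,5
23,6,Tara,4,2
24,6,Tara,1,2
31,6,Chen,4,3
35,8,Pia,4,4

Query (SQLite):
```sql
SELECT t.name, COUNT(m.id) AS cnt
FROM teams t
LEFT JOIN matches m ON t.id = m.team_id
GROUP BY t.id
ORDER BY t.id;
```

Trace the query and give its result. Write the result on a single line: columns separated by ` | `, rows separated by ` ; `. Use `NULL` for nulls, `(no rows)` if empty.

Frame | 6 ; Frame | 3 ; Relay | 2 ; Sensor | 1

LEFT JOIN keeps every teams row; unmatched ones get NULL for matches columns.
Group by teams.id and compute COUNT(m.id). COUNT(col) of an all-NULL group is 0.
  6: ids {4, 10, 13, 23, 24, 31} → COUNT(m.id)=6
  8: ids {1, 16, 35} → COUNT(m.id)=3
  10: ids {12, 17} → COUNT(m.id)=2
  13: ids {14} → COUNT(m.id)=1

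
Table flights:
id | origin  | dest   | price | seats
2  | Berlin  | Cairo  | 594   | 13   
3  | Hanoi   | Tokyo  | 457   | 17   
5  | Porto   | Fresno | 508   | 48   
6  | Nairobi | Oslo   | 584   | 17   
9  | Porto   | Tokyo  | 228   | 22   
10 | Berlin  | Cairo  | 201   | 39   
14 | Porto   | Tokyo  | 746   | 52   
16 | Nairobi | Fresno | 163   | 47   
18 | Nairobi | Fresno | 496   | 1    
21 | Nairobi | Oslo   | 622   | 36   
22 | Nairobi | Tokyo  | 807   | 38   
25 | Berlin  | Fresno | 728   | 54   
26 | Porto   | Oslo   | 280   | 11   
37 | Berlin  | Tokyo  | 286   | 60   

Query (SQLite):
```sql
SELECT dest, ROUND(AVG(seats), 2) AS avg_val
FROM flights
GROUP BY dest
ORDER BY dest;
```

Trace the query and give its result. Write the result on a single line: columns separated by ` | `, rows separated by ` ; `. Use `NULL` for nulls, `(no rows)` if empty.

Cairo | 26 ; Fresno | 37.5 ; Oslo | 21.33 ; Tokyo | 37.8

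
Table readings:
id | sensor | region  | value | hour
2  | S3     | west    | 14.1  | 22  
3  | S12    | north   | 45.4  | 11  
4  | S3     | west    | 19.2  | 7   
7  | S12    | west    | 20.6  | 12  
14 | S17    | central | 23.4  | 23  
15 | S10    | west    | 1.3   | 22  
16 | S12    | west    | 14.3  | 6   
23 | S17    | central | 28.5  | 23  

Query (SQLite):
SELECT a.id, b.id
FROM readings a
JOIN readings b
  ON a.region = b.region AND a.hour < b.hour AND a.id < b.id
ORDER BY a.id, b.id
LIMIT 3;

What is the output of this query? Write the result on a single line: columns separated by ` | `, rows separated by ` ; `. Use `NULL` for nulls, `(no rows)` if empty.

Pairs (a,b) with same region, a.hour < b.hour, a.id < b.id.
region groups: central:{14,23} north:{3} west:{2,4,7,15,16}
Ordered by (a.id, b.id); first 3.

4 | 7 ; 4 | 15 ; 7 | 15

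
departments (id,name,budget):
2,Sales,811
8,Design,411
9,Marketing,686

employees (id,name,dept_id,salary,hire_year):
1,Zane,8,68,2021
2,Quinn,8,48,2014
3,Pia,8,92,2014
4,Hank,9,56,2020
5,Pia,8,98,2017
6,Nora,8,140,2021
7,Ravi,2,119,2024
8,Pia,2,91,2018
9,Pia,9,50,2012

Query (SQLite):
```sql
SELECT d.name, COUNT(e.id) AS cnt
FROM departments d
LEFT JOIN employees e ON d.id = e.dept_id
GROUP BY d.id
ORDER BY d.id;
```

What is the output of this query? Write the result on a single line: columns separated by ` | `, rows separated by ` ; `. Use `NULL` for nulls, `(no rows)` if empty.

LEFT JOIN keeps every departments row; unmatched ones get NULL for employees columns.
Group by departments.id and compute COUNT(e.id). COUNT(col) of an all-NULL group is 0.
  2: ids {7, 8} → COUNT(e.id)=2
  8: ids {1, 2, 3, 5, 6} → COUNT(e.id)=5
  9: ids {4, 9} → COUNT(e.id)=2

Sales | 2 ; Design | 5 ; Marketing | 2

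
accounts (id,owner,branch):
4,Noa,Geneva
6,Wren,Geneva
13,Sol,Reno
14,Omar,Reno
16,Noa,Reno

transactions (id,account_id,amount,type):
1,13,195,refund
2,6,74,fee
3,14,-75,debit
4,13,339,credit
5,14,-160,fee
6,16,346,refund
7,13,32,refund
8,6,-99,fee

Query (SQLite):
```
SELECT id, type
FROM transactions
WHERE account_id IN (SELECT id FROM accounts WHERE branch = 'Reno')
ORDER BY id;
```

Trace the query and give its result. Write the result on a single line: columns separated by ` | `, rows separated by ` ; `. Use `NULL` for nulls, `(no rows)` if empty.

1 | refund ; 3 | debit ; 4 | credit ; 5 | fee ; 6 | refund ; 7 | refund

Inner query: accounts.id where branch = 'Reno'.
Outer: keep transactions rows whose account_id is in that set.
Inner query → {13, 14, 16}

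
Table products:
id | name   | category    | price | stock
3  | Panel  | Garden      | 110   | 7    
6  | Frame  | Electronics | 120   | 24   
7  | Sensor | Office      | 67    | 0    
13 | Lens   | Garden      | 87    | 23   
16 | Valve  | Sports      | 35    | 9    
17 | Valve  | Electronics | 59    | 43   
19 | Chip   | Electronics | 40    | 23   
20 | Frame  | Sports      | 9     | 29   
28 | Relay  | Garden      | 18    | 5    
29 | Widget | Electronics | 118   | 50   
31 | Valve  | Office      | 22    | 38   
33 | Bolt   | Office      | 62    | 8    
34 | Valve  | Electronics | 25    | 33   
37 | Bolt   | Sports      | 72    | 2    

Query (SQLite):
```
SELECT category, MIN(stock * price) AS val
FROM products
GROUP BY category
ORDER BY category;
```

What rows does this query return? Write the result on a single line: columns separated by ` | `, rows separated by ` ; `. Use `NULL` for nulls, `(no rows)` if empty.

For each row compute stock * price.
Group by category; take MIN of the expression per group.
  Electronics: ids {6, 17, 19, 29, 34} → MIN(stock * price)=825
  Garden: ids {3, 13, 28} → MIN(stock * price)=90
  Office: ids {7, 31, 33} → MIN(stock * price)=0
  Sports: ids {16, 20, 37} → MIN(stock * price)=144

Electronics | 825 ; Garden | 90 ; Office | 0 ; Sports | 144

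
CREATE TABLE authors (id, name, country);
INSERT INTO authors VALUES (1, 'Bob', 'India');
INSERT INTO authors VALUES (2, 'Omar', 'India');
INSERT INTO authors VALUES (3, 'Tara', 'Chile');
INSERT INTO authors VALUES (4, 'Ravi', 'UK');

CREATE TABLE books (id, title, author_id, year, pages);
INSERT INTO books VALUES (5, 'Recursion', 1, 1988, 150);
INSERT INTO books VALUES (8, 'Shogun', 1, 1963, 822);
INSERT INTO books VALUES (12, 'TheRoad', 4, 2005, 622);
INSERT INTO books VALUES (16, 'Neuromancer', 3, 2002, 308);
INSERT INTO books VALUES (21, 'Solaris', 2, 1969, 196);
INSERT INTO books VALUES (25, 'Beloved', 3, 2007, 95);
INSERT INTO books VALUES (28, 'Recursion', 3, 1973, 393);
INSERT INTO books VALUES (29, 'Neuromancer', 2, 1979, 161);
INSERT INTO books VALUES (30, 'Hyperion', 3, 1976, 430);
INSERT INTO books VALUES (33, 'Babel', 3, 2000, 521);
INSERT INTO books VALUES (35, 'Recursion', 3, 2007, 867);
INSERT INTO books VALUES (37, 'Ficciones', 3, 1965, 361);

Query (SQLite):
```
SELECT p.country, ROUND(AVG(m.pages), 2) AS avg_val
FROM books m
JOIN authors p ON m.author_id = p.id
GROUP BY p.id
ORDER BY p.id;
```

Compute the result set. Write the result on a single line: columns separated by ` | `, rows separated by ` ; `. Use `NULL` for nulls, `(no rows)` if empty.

India | 486 ; India | 178.5 ; Chile | 425 ; UK | 622

Join each books row to its authors via author_id.
Group joined rows by authors.id; compute ROUND(AVG(m.pages), 2) per group.
  1: ids {5, 8} → ROUND(AVG(m.pages), 2)=486
  2: ids {21, 29} → ROUND(AVG(m.pages), 2)=178.5
  3: ids {16, 25, 28, 30, 33, 35, 37} → ROUND(AVG(m.pages), 2)=425
  4: ids {12} → ROUND(AVG(m.pages), 2)=622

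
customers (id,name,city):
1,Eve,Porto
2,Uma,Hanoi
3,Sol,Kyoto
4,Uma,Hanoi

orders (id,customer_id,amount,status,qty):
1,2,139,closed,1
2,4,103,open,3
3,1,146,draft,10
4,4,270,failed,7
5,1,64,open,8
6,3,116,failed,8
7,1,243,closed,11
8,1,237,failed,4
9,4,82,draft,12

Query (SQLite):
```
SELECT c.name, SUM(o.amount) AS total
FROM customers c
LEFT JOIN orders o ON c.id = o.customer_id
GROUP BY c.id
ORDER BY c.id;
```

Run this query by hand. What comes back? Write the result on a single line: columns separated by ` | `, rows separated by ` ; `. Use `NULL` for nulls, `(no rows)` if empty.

Eve | 690 ; Uma | 139 ; Sol | 116 ; Uma | 455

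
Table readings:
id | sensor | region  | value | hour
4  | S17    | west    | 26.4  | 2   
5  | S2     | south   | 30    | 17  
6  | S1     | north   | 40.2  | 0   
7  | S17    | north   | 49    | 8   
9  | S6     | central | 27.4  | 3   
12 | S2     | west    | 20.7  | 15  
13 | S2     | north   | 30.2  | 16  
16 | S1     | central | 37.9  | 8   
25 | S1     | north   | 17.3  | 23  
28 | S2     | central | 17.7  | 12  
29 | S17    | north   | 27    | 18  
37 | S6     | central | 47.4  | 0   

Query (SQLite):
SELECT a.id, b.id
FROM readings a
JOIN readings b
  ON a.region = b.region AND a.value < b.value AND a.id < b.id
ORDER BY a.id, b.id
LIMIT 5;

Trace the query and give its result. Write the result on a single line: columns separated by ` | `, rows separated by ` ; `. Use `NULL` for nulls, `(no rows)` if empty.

Pairs (a,b) with same region, a.value < b.value, a.id < b.id.
region groups: central:{9,16,28,37} north:{6,7,13,25,29} south:{5} west:{4,12}
Ordered by (a.id, b.id); first 5.

6 | 7 ; 9 | 16 ; 9 | 37 ; 16 | 37 ; 25 | 29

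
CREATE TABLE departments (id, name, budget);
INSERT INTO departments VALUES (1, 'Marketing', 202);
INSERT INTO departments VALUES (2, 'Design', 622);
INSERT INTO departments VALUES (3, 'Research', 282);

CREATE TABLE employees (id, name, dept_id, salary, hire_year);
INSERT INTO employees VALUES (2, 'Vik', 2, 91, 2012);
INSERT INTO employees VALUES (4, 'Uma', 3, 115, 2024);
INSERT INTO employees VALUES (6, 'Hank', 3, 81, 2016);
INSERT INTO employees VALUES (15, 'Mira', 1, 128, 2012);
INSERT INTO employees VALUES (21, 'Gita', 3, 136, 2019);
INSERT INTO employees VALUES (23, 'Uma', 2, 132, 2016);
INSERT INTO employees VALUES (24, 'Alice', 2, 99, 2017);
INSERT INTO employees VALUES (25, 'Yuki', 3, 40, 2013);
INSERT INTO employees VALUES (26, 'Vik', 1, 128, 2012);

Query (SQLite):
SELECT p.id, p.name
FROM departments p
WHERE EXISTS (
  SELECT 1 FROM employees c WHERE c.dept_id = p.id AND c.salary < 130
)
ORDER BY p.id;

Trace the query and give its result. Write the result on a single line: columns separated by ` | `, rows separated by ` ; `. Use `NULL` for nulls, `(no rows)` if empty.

For each departments row, check whether any employees with matching dept_id has salary < 130.
Keep rows where that is true.

1 | Marketing ; 2 | Design ; 3 | Research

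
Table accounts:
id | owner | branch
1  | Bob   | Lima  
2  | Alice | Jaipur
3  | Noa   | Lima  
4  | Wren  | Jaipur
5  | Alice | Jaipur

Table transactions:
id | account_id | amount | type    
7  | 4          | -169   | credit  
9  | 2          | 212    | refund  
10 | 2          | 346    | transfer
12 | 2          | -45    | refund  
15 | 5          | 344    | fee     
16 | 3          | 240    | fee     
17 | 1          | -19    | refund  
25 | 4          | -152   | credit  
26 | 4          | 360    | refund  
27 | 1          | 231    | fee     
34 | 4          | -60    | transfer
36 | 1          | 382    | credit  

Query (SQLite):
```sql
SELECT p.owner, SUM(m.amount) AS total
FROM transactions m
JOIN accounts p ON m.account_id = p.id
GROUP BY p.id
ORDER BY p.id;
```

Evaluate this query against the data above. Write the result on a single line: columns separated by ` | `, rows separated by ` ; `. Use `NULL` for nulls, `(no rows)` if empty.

Bob | 594 ; Alice | 513 ; Noa | 240 ; Wren | -21 ; Alice | 344

Join each transactions row to its accounts via account_id.
Group joined rows by accounts.id; compute SUM(m.amount) per group.
  1: ids {17, 27, 36} → SUM(m.amount)=594
  2: ids {9, 10, 12} → SUM(m.amount)=513
  3: ids {16} → SUM(m.amount)=240
  4: ids {7, 25, 26, 34} → SUM(m.amount)=-21
  5: ids {15} → SUM(m.amount)=344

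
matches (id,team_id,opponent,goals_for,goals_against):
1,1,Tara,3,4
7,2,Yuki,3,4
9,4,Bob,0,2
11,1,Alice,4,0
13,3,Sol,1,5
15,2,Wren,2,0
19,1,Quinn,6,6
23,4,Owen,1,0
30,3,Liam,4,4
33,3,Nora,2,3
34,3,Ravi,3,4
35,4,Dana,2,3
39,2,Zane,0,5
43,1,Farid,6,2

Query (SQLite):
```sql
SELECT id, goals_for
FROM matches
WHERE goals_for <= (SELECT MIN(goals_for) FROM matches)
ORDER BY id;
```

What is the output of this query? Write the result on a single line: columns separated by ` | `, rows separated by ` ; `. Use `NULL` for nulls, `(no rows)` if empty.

9 | 0 ; 39 | 0

Scalar subquery: MIN(goals_for) over all matches rows = 0.
Keep rows where goals_for <= that value.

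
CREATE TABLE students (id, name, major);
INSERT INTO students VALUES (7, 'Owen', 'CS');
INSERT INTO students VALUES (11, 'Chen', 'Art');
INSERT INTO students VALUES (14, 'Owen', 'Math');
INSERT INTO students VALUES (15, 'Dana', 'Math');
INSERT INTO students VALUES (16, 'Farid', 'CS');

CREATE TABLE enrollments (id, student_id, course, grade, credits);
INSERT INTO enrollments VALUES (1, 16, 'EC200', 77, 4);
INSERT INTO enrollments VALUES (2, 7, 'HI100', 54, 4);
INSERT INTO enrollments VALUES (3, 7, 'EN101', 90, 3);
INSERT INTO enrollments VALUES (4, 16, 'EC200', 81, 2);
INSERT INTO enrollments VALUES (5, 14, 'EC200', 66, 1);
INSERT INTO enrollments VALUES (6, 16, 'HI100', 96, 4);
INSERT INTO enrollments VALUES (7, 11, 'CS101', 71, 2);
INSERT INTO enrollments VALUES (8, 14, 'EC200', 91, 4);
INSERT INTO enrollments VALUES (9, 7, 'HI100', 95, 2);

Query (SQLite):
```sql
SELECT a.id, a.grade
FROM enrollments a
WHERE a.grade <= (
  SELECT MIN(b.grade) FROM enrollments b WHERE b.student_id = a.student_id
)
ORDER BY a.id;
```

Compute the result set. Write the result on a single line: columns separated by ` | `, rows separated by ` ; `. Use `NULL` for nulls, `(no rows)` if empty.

1 | 77 ; 2 | 54 ; 5 | 66 ; 7 | 71

For each enrollments row a, compute MIN(grade) over rows sharing a.student_id.
Keep row a if a.grade <= that per-group MIN.
  student_id=7: MIN(grade) = 54
  student_id=11: MIN(grade) = 71
  student_id=14: MIN(grade) = 66
  student_id=16: MIN(grade) = 77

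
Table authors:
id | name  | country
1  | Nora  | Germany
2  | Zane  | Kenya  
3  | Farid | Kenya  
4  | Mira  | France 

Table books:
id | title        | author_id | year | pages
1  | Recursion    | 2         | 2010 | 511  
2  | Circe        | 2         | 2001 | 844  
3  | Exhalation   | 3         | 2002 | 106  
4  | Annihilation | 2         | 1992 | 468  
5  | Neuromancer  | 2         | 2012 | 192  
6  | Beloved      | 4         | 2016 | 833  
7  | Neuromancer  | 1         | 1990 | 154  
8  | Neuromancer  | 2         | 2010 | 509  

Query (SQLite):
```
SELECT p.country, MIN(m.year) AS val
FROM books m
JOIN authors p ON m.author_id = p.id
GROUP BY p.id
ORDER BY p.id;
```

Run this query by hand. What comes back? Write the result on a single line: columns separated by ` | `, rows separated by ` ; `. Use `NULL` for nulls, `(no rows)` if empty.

Join each books row to its authors via author_id.
Group joined rows by authors.id; compute MIN(m.year) per group.
  1: ids {7} → MIN(m.year)=1990
  2: ids {1, 2, 4, 5, 8} → MIN(m.year)=1992
  3: ids {3} → MIN(m.year)=2002
  4: ids {6} → MIN(m.year)=2016

Germany | 1990 ; Kenya | 1992 ; Kenya | 2002 ; France | 2016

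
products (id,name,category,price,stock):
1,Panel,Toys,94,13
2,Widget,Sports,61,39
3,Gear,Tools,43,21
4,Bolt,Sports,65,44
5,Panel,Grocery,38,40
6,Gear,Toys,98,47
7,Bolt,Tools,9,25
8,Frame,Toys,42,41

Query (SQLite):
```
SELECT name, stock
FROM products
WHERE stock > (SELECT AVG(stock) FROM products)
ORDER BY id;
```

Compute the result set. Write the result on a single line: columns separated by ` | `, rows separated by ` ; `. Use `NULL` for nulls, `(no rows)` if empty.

Widget | 39 ; Bolt | 44 ; Panel | 40 ; Gear | 47 ; Frame | 41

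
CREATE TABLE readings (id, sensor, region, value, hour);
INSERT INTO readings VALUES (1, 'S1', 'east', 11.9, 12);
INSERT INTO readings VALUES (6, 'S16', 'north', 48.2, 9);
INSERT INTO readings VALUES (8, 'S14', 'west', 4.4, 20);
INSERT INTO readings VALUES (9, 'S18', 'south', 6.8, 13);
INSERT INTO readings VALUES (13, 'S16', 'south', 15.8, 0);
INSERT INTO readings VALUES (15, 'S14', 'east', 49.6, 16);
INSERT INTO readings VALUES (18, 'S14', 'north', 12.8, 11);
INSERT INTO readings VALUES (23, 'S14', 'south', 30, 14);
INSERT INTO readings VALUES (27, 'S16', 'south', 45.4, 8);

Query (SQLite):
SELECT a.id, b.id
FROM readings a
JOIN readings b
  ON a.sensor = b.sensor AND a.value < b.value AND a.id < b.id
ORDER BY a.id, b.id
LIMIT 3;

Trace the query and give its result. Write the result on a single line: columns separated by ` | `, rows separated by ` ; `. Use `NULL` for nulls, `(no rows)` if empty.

8 | 15 ; 8 | 18 ; 8 | 23

Pairs (a,b) with same sensor, a.value < b.value, a.id < b.id.
sensor groups: S1:{1} S14:{8,15,18,23} S16:{6,13,27} S18:{9}
Ordered by (a.id, b.id); first 3.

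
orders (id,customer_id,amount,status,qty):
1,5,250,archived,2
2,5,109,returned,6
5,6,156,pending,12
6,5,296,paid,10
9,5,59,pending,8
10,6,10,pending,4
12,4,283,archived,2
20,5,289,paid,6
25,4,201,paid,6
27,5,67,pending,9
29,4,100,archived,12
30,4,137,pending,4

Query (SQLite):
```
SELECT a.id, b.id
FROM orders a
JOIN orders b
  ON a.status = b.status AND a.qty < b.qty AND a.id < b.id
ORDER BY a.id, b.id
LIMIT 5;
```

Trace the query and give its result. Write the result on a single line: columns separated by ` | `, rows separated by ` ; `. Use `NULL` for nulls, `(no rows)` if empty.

Pairs (a,b) with same status, a.qty < b.qty, a.id < b.id.
status groups: archived:{1,12,29} paid:{6,20,25} pending:{5,9,10,27,30} returned:{2}
Ordered by (a.id, b.id); first 5.

1 | 29 ; 9 | 27 ; 10 | 27 ; 12 | 29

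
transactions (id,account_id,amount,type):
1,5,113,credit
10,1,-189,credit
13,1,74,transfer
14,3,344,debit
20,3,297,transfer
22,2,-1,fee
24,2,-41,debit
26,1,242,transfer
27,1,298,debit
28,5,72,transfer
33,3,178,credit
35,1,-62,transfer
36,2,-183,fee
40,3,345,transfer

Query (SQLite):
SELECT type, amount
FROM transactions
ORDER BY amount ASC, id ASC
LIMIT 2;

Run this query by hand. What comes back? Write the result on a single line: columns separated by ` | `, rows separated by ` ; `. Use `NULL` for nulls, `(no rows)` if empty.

Sort by amount asc, tiebreak id asc: (-189, id=10), (-183, id=36), (-62, id=35), (-41, id=24), (-1, id=22) …. Take first 2.

credit | -189 ; fee | -183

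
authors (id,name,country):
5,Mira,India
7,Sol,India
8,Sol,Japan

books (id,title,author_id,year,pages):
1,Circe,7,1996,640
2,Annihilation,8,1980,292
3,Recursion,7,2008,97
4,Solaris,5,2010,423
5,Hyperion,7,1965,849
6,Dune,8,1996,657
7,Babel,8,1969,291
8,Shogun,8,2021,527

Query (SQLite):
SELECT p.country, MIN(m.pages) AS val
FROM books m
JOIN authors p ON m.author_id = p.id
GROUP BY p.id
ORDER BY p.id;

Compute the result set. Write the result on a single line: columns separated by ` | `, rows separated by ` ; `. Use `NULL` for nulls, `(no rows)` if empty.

Join each books row to its authors via author_id.
Group joined rows by authors.id; compute MIN(m.pages) per group.
  5: ids {4} → MIN(m.pages)=423
  7: ids {1, 3, 5} → MIN(m.pages)=97
  8: ids {2, 6, 7, 8} → MIN(m.pages)=291

India | 423 ; India | 97 ; Japan | 291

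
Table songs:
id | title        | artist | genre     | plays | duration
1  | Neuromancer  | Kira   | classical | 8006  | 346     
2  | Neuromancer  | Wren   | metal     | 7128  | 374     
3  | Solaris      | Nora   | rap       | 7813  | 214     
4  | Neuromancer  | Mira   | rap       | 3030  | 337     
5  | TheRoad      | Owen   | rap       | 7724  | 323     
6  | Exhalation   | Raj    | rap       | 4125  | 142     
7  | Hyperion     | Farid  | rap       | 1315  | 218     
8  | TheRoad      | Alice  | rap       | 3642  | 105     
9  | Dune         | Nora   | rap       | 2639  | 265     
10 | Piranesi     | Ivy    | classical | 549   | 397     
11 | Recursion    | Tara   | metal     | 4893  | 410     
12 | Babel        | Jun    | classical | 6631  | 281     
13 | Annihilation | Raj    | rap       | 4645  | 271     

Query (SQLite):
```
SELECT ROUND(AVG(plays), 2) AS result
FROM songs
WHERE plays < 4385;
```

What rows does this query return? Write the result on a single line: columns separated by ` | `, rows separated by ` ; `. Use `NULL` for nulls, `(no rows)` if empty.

2550

Rows where plays < 4385 → plays values: [3030, 4125, 1315, 3642, 2639, 549].
AVG = 15300 / 6 (rounded to 2 dp).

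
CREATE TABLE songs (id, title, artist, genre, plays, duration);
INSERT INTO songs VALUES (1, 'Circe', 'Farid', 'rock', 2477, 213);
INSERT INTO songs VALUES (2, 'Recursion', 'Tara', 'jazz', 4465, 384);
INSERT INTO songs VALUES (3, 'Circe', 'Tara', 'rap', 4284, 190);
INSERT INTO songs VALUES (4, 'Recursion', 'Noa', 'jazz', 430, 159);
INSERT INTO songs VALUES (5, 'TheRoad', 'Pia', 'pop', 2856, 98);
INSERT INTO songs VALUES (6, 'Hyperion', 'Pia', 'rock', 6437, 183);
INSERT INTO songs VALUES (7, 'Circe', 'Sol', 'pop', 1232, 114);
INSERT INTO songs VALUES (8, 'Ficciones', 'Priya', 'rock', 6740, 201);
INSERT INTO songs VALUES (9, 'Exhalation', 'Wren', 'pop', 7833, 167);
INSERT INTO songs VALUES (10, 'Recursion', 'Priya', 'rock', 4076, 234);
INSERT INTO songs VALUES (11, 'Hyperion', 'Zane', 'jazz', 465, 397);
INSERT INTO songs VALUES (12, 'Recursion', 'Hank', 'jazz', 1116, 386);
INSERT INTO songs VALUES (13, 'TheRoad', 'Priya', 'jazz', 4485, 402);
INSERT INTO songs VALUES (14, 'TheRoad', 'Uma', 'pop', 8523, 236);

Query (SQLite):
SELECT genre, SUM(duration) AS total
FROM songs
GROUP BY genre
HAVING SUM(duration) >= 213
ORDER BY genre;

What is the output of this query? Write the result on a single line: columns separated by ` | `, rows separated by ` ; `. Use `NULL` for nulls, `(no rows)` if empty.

Partition songs by genre; compute SUM(duration) within each group.
HAVING: keep groups where SUM(duration) >= 213.
  jazz: ids {2, 4, 11, 12, 13} → SUM(duration)=1728
  pop: ids {5, 7, 9, 14} → SUM(duration)=615
  rap: ids {3} → SUM(duration)=190
  rock: ids {1, 6, 8, 10} → SUM(duration)=831

jazz | 1728 ; pop | 615 ; rock | 831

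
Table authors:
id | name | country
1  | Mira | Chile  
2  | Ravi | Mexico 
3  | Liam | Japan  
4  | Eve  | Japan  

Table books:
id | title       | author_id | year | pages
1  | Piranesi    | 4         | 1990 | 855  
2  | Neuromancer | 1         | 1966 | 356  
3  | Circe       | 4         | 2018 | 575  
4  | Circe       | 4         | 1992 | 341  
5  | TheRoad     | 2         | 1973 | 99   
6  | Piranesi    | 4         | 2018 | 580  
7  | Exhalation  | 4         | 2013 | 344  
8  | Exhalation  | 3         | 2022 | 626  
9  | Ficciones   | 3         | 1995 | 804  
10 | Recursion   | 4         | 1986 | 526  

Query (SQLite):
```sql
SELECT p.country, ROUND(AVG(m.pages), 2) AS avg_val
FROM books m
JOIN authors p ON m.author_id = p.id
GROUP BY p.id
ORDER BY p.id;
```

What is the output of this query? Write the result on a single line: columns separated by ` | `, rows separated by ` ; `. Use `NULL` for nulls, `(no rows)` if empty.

Chile | 356 ; Mexico | 99 ; Japan | 715 ; Japan | 536.83

Join each books row to its authors via author_id.
Group joined rows by authors.id; compute ROUND(AVG(m.pages), 2) per group.
  1: ids {2} → ROUND(AVG(m.pages), 2)=356
  2: ids {5} → ROUND(AVG(m.pages), 2)=99
  3: ids {8, 9} → ROUND(AVG(m.pages), 2)=715
  4: ids {1, 3, 4, 6, 7, 10} → ROUND(AVG(m.pages), 2)=536.83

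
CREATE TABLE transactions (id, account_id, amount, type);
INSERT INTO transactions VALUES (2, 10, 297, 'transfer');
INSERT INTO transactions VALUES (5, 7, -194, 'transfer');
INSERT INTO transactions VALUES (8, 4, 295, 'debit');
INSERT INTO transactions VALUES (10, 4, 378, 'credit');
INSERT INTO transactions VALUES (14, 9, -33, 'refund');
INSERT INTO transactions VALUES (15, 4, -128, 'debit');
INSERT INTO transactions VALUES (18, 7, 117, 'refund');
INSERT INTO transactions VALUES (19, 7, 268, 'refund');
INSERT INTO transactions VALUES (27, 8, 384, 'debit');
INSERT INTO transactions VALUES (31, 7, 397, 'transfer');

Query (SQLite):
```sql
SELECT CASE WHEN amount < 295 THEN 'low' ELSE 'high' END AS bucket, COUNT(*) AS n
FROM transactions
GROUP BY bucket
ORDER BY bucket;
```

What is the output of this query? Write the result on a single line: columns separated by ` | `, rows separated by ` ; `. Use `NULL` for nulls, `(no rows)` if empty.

Bucket rows by amount < 295 → 'low' else 'high'; count each bucket.

high | 5 ; low | 5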